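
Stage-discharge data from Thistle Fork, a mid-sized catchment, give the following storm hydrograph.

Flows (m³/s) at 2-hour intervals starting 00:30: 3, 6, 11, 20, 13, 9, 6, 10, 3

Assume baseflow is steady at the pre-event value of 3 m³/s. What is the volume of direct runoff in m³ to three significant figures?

Direct-runoff ordinates (Q − Q_b): 0.0, 3.0, 8.0, 17.0, 10.0, 6.0, 3.0, 7.0, 0.0 m³/s.
ΣQ_DR = 54.00 m³/s.
With Δt = 2 h = 7200 s, V = ΣQ_DR · Δt = 54.00 × 7200 = 3.89 × 10^5 m³.

V ≈ 3.89 × 10^5 m³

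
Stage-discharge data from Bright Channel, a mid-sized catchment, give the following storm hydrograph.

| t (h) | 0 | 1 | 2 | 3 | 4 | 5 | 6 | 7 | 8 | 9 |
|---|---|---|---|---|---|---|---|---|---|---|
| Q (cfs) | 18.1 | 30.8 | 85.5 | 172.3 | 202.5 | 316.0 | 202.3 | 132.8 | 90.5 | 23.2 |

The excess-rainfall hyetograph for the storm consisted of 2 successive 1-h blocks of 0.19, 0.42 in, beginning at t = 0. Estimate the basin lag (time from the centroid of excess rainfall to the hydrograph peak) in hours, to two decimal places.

t_L ≈ 3.81 h

Centroid of excess rainfall: t_c = Σ P_i·t̄_i / ΣP_i = 1.1885 h (block centres at 0.5, 1.5 h).
Hydrograph peak occurs at t = 5 h, so basin lag t_L = 5 − 1.1885 = 3.81 h.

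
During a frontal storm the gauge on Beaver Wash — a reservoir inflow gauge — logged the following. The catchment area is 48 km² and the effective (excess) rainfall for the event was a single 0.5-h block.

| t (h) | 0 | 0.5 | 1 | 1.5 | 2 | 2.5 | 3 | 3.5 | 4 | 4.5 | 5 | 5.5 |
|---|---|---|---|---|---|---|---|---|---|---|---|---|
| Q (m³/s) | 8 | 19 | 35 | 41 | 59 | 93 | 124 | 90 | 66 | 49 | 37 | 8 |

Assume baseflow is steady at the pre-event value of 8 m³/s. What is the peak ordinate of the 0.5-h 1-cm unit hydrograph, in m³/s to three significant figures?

Direct runoff: 0.0, 11.0, 27.0, 33.0, 51.0, 85.0, 116.0, 82.0, 58.0, 41.0, 29.0, 0.0 m³/s; ΣQ_DR = 533.0 m³/s, peak = 116.0 m³/s.
Runoff depth d = ΣQ_DR·Δt / A = 533.0 × 1800 / (48 km²) = 19.99 mm.
The 1-cm UH is the DRH scaled by (10 mm)/d, so U_p = 116.0 × 10/19.99 = 58.0 m³/s.

U_p ≈ 58.0 m³/s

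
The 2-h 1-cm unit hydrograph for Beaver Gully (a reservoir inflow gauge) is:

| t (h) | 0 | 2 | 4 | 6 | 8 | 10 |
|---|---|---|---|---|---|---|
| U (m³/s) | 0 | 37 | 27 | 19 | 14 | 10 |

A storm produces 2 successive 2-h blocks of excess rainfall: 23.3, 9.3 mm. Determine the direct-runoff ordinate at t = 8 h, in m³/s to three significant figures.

Q ≈ 50.3 m³/s

By discrete convolution, Q_j = Σ (P_i / 10 mm) · U_{j−i}.
At t = 8 h (j=4): Q = (23.3/10)·14 + (9.3/10)·19 = 50.3 m³/s.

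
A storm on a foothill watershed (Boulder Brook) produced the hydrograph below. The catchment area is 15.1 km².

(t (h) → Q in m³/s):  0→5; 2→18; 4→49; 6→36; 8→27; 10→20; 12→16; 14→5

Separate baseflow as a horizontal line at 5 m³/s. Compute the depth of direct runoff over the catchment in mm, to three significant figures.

Direct runoff: 0.0, 13.0, 44.0, 31.0, 22.0, 15.0, 11.0, 0.0 m³/s; ΣQ_DR = 136.0 m³/s.
V = ΣQ_DR · Δt = 136.0 × 7200 s = 9.792 × 10^5 m³.
Over A = 15.1 km², depth = V / A = 64.8 mm.

d ≈ 64.8 mm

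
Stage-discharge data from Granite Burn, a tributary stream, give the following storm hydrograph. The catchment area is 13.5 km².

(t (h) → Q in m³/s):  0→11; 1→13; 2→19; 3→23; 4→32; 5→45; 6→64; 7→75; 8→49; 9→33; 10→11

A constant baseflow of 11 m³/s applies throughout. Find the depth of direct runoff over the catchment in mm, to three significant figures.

Direct runoff: 0.0, 2.0, 8.0, 12.0, 21.0, 34.0, 53.0, 64.0, 38.0, 22.0, 0.0 m³/s; ΣQ_DR = 254.0 m³/s.
V = ΣQ_DR · Δt = 254.0 × 3600 s = 9.144 × 10^5 m³.
Over A = 13.5 km², depth = V / A = 67.7 mm.

d ≈ 67.7 mm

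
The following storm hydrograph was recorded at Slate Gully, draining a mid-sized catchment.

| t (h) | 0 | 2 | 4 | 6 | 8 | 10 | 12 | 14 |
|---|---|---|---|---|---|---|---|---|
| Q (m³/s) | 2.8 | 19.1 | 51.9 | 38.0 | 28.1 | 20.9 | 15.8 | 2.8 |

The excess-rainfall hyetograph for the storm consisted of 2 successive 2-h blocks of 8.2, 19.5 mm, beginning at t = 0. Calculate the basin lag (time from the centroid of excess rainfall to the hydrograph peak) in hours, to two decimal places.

t_L ≈ 1.59 h

Centroid of excess rainfall: t_c = Σ P_i·t̄_i / ΣP_i = 2.4079 h (block centres at 1, 3 h).
Hydrograph peak occurs at t = 4 h, so basin lag t_L = 4 − 2.4079 = 1.59 h.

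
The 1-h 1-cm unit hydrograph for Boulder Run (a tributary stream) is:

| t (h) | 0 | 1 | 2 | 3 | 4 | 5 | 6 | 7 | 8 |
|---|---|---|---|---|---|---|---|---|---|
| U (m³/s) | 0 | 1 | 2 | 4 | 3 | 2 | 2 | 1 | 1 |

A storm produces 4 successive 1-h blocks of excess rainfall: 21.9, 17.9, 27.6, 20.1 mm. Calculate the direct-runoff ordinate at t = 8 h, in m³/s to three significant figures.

By discrete convolution, Q_j = Σ (P_i / 10 mm) · U_{j−i}.
At t = 8 h (j=8): Q = (21.9/10)·1 + (17.9/10)·1 + (27.6/10)·2 + (20.1/10)·2 = 13.5 m³/s.

Q ≈ 13.5 m³/s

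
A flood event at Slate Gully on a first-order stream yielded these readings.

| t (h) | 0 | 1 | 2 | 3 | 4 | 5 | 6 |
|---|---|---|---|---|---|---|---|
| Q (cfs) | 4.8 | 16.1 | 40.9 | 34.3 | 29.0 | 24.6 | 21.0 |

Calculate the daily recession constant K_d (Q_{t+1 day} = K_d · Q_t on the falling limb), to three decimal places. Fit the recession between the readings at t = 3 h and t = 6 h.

K_d ≈ 0.020

Between t = 3 h and t = 6 h the flow falls from 34.3 to 21.0 cfs over 3×1 h = 3 h.
Per-interval ratio K = (21.0/34.3)^(1/3) = 0.8491; K_d = K^(24/1) = 0.020.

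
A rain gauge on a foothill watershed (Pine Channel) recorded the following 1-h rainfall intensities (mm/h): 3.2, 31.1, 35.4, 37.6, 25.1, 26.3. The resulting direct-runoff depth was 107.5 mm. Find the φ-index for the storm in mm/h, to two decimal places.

Only the 5 blocks with intensity above φ contribute runoff: 31.1, 35.4, 37.6, 25.1, 26.3 mm/h.
Σ(I−φ)·Δt = d  ⇒  (31.1+35.4+37.6+25.1+26.3 − 5φ)·1 = 107.5
φ = (155.5 − 107.5/1) / 5 = 9.60 mm/h.

φ ≈ 9.60 mm/h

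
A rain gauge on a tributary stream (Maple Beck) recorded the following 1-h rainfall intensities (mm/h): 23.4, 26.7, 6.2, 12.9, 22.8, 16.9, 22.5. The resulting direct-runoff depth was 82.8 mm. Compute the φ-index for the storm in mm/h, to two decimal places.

Only the 6 blocks with intensity above φ contribute runoff: 23.4, 26.7, 12.9, 22.8, 16.9, 22.5 mm/h.
Σ(I−φ)·Δt = d  ⇒  (23.4+26.7+12.9+22.8+16.9+22.5 − 6φ)·1 = 82.8
φ = (125.2 − 82.8/1) / 6 = 7.07 mm/h.

φ ≈ 7.07 mm/h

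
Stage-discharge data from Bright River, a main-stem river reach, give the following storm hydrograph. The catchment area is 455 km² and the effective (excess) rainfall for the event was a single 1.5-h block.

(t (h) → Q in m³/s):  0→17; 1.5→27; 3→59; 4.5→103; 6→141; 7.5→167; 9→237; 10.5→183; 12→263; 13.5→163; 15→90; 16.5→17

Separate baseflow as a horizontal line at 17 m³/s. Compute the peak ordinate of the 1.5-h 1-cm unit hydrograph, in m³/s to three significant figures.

U_p ≈ 164 m³/s

Direct runoff: 0.0, 10.0, 42.0, 86.0, 124.0, 150.0, 220.0, 166.0, 246.0, 146.0, 73.0, 0.0 m³/s; ΣQ_DR = 1263 m³/s, peak = 246.0 m³/s.
Runoff depth d = ΣQ_DR·Δt / A = 1263 × 5400 / (455 km²) = 14.99 mm.
The 1-cm UH is the DRH scaled by (10 mm)/d, so U_p = 246.0 × 10/14.99 = 164 m³/s.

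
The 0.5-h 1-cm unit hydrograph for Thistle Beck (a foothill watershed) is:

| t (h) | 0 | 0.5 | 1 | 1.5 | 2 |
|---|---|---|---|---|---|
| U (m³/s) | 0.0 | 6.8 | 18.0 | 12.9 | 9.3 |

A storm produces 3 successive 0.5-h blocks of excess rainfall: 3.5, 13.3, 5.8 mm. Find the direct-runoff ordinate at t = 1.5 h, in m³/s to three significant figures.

By discrete convolution, Q_j = Σ (P_i / 10 mm) · U_{j−i}.
At t = 1.5 h (j=3): Q = (3.5/10)·12.9 + (13.3/10)·18.0 + (5.8/10)·6.8 = 32.4 m³/s.

Q ≈ 32.4 m³/s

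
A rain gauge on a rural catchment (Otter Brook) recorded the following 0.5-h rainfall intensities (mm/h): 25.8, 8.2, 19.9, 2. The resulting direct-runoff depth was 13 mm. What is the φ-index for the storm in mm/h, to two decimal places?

Only the 2 blocks with intensity above φ contribute runoff: 25.8, 19.9 mm/h.
Σ(I−φ)·Δt = d  ⇒  (25.8+19.9 − 2φ)·0.5 = 13
φ = (45.70 − 13/0.5) / 2 = 9.85 mm/h.

φ ≈ 9.85 mm/h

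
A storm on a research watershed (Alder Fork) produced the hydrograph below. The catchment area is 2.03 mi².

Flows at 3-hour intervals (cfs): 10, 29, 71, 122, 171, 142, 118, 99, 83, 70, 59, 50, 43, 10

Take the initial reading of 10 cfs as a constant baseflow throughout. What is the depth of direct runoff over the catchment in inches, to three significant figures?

d ≈ 2.15 in

Direct runoff: 0.0, 19.0, 61.0, 112.0, 161.0, 132.0, 108.0, 89.0, 73.0, 60.0, 49.0, 40.0, 33.0, 0.0 cfs; ΣQ_DR = 937.0 cfs.
V = ΣQ_DR · Δt = 937.0 × 10800 s = 1.012 × 10^7 ft³.
Over A = 2.03 mi², depth = V / A = 2.15 in.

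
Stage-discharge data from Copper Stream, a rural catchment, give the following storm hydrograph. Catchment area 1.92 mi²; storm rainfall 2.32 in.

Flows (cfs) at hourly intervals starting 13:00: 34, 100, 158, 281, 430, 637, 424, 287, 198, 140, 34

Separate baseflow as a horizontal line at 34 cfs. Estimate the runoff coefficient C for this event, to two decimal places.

ΣQ_DR = 2349 cfs; V = ΣQ_DR·Δt = 8.456 × 10^6 ft³.
Runoff depth d = V / A = 1.896 in.
C = d / P = 1.896 / 2.32 = 0.82.

C ≈ 0.82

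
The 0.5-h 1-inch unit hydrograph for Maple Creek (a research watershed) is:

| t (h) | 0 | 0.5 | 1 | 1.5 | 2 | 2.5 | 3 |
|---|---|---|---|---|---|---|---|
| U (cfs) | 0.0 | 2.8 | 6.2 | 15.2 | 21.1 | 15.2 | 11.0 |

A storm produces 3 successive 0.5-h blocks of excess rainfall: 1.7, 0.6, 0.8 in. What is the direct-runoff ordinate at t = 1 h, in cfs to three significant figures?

By discrete convolution, Q_j = Σ (P_i / 1 in) · U_{j−i}.
At t = 1 h (j=2): Q = (1.7/1)·6.2 + (0.6/1)·2.8 + (0.8/1)·0.0 = 12.2 cfs.

Q ≈ 12.2 cfs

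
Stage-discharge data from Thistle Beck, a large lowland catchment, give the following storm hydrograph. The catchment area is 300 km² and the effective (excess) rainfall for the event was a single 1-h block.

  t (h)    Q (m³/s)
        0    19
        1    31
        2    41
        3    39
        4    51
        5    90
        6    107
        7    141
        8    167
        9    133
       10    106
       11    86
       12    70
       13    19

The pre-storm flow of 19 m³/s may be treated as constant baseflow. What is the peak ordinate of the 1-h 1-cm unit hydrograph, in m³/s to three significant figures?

U_p ≈ 148 m³/s

Direct runoff: 0.0, 12.0, 22.0, 20.0, 32.0, 71.0, 88.0, 122.0, 148.0, 114.0, 87.0, 67.0, 51.0, 0.0 m³/s; ΣQ_DR = 834.0 m³/s, peak = 148.0 m³/s.
Runoff depth d = ΣQ_DR·Δt / A = 834.0 × 3600 / (300 km²) = 10.01 mm.
The 1-cm UH is the DRH scaled by (10 mm)/d, so U_p = 148.0 × 10/10.01 = 148 m³/s.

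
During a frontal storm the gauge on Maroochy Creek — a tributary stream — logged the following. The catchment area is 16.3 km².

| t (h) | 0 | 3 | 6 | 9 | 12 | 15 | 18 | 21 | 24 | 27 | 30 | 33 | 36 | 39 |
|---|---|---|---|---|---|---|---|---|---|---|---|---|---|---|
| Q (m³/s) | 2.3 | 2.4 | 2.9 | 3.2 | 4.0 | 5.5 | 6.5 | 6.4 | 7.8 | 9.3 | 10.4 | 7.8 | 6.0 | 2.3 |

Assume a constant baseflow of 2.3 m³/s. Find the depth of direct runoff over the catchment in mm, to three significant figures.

d ≈ 29.6 mm

Direct runoff: 0.0, 0.1, 0.6, 0.9, 1.7, 3.2, 4.2, 4.1, 5.5, 7.0, 8.1, 5.5, 3.7, 0.0 m³/s; ΣQ_DR = 44.60 m³/s.
V = ΣQ_DR · Δt = 44.60 × 10800 s = 4.817 × 10^5 m³.
Over A = 16.3 km², depth = V / A = 29.6 mm.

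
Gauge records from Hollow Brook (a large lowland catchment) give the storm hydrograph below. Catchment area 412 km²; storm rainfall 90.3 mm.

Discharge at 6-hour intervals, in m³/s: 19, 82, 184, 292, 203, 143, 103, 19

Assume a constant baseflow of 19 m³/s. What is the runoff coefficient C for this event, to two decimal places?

C ≈ 0.52

ΣQ_DR = 893.0 m³/s; V = ΣQ_DR·Δt = 1.929 × 10^7 m³.
Runoff depth d = V / A = 46.82 mm.
C = d / P = 46.82 / 90.3 = 0.52.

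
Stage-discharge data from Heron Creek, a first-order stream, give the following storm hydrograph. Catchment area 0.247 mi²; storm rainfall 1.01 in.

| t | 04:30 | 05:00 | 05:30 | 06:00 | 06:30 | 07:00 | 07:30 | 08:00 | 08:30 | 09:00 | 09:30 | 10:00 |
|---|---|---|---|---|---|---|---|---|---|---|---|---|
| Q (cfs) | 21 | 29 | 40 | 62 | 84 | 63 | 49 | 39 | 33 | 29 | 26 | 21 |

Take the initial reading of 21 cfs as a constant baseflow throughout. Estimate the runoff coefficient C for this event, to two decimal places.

C ≈ 0.76

ΣQ_DR = 244.0 cfs; V = ΣQ_DR·Δt = 4.392 × 10^5 ft³.
Runoff depth d = V / A = 0.7654 in.
C = d / P = 0.7654 / 1.01 = 0.76.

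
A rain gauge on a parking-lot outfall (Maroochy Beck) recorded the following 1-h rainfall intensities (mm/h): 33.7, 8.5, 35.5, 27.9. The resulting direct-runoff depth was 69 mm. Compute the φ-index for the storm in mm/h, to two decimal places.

φ ≈ 9.37 mm/h

Only the 3 blocks with intensity above φ contribute runoff: 33.7, 35.5, 27.9 mm/h.
Σ(I−φ)·Δt = d  ⇒  (33.7+35.5+27.9 − 3φ)·1 = 69
φ = (97.10 − 69/1) / 3 = 9.37 mm/h.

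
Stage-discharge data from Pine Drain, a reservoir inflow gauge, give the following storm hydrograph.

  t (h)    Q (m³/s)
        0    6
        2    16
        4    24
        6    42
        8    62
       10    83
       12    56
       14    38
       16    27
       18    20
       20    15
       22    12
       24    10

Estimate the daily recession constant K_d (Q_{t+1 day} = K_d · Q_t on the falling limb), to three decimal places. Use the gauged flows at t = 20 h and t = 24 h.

K_d ≈ 0.088

Between t = 20 h and t = 24 h the flow falls from 15 to 10 m³/s over 2×2 h = 4 h.
Per-interval ratio K = (10/15)^(1/2) = 0.8165; K_d = K^(24/2) = 0.088.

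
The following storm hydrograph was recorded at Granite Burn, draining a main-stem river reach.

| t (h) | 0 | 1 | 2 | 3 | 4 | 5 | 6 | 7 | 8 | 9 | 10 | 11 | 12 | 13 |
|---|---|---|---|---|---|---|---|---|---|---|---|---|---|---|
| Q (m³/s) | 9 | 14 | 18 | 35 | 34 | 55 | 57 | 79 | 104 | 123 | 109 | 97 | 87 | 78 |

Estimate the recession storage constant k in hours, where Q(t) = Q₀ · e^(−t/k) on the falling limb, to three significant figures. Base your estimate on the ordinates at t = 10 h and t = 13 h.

On the falling limb, Q drops from 109 to 78 m³/s between t = 10 h and t = 13 h (Δt = 3 h).
k = −Δt / ln(Q₂/Q₁) = −3 / ln(78/109) = 8.96 h.

k ≈ 8.96 h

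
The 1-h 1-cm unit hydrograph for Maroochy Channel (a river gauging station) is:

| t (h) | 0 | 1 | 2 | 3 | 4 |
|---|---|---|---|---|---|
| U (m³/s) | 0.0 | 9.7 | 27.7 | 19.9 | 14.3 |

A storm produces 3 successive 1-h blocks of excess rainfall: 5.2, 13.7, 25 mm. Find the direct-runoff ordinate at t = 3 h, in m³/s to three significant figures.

By discrete convolution, Q_j = Σ (P_i / 10 mm) · U_{j−i}.
At t = 3 h (j=3): Q = (5.2/10)·19.9 + (13.7/10)·27.7 + (25/10)·9.7 = 72.5 m³/s.

Q ≈ 72.5 m³/s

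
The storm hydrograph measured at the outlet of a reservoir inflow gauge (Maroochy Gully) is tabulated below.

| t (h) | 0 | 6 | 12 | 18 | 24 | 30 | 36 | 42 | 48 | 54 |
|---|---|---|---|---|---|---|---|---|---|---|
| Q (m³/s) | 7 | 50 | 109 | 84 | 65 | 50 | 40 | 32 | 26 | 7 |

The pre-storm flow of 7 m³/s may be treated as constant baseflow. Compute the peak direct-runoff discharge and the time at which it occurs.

Subtracting baseflow gives direct-runoff ordinates: 0.0, 43.0, 102.0, 77.0, 58.0, 43.0, 33.0, 25.0, 19.0, 0.0 m³/s.
The maximum is 102.0 m³/s, occurring at the reading for t = 12 h.

Q_p = 102.0 m³/s at t = 12 h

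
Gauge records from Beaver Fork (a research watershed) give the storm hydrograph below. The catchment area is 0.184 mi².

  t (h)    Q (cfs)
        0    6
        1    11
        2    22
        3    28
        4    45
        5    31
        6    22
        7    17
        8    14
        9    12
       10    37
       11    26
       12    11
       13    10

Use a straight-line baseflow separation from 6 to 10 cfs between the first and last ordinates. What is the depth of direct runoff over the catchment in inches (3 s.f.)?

d ≈ 1.52 in

Direct runoff: 0.00, 4.69, 15.38, 21.08, 37.77, 23.46, 14.15, 8.85, 5.54, 3.23, 27.92, 16.62, 1.31, 0.00 cfs; ΣQ_DR = 180.0 cfs.
V = ΣQ_DR · Δt = 180.0 × 3600 s = 6.480 × 10^5 ft³.
Over A = 0.184 mi², depth = V / A = 1.52 in.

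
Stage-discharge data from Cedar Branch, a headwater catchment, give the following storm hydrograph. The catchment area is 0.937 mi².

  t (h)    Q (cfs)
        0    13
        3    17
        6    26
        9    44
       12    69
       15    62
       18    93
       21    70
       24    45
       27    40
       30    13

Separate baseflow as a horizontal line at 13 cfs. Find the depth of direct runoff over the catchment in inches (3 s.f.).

Direct runoff: 0.0, 4.0, 13.0, 31.0, 56.0, 49.0, 80.0, 57.0, 32.0, 27.0, 0.0 cfs; ΣQ_DR = 349.0 cfs.
V = ΣQ_DR · Δt = 349.0 × 10800 s = 3.769 × 10^6 ft³.
Over A = 0.937 mi², depth = V / A = 1.73 in.

d ≈ 1.73 in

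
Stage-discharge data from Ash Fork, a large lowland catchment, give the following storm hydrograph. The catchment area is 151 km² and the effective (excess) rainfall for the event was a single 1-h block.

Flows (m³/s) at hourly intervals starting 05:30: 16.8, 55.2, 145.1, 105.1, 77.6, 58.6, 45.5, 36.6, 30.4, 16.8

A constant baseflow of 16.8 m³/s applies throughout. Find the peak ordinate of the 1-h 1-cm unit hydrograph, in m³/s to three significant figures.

Direct runoff: 0.0, 38.4, 128.3, 88.3, 60.8, 41.8, 28.7, 19.8, 13.6, 0.0 m³/s; ΣQ_DR = 419.7 m³/s, peak = 128.3 m³/s.
Runoff depth d = ΣQ_DR·Δt / A = 419.7 × 3600 / (151 km²) = 10.01 mm.
The 1-cm UH is the DRH scaled by (10 mm)/d, so U_p = 128.3 × 10/10.01 = 128 m³/s.

U_p ≈ 128 m³/s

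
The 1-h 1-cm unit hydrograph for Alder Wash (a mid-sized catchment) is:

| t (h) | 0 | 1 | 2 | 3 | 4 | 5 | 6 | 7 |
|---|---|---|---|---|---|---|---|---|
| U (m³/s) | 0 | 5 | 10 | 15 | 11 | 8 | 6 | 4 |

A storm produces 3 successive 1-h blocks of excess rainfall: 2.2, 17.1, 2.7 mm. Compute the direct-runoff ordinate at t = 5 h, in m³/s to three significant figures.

Q ≈ 24.6 m³/s

By discrete convolution, Q_j = Σ (P_i / 10 mm) · U_{j−i}.
At t = 5 h (j=5): Q = (2.2/10)·8 + (17.1/10)·11 + (2.7/10)·15 = 24.6 m³/s.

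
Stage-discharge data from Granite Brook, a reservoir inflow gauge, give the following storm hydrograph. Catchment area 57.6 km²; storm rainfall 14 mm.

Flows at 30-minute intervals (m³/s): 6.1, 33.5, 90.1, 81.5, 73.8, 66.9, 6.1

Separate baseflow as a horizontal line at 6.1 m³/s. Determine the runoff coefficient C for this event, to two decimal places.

C ≈ 0.70

ΣQ_DR = 315.3 m³/s; V = ΣQ_DR·Δt = 5.675 × 10^5 m³.
Runoff depth d = V / A = 9.853 mm.
C = d / P = 9.853 / 14 = 0.70.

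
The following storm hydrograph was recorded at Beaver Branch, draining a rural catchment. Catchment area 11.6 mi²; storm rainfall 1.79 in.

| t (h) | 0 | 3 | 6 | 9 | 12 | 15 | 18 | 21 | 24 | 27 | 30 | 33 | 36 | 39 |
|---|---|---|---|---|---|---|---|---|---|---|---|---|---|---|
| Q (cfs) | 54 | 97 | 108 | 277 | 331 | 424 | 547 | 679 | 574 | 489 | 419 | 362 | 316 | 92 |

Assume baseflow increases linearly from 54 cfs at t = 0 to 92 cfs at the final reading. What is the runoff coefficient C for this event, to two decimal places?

C ≈ 0.84

ΣQ_DR = 3747 cfs; V = ΣQ_DR·Δt = 4.047 × 10^7 ft³.
Runoff depth d = V / A = 1.502 in.
C = d / P = 1.502 / 1.79 = 0.84.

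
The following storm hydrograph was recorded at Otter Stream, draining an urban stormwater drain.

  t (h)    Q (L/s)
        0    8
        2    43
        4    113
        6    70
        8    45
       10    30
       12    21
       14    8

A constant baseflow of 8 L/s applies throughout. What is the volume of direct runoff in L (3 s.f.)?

Direct-runoff ordinates (Q − Q_b): 0.0, 35.0, 105.0, 62.0, 37.0, 22.0, 13.0, 0.0 L/s.
ΣQ_DR = 274.0 L/s.
With Δt = 2 h = 7200 s, V = ΣQ_DR · Δt = 274.0 × 7200 = 1.97 × 10^6 L.

V ≈ 1.97 × 10^6 L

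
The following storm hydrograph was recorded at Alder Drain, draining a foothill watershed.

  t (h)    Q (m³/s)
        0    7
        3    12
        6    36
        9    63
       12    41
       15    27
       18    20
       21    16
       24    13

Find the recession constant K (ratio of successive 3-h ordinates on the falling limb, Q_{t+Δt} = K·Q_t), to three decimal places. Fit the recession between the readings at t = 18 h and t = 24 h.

K ≈ 0.806

Using the recession-limb readings at t = 18 h and t = 24 h: Q falls from 20 to 13 m³/s over 2 intervals.
K = (Q₂/Q₁)^(1/2) = (13/20)^(1/2) = 0.806.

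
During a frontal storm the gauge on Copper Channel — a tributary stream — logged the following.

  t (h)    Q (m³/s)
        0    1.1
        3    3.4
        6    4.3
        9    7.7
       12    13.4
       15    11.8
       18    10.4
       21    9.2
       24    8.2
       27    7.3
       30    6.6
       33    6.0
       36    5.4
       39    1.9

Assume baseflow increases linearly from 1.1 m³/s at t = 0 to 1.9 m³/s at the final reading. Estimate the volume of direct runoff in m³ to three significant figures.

Direct-runoff ordinates (Q − Q_b): 0.00, 2.24, 3.08, 6.42, 12.05, 10.39, 8.93, 7.67, 6.61, 5.65, 4.88, 4.22, 3.56, 0.00 m³/s.
ΣQ_DR = 75.70 m³/s.
With Δt = 3 h = 10800 s, V = ΣQ_DR · Δt = 75.70 × 10800 = 8.18 × 10^5 m³.

V ≈ 8.18 × 10^5 m³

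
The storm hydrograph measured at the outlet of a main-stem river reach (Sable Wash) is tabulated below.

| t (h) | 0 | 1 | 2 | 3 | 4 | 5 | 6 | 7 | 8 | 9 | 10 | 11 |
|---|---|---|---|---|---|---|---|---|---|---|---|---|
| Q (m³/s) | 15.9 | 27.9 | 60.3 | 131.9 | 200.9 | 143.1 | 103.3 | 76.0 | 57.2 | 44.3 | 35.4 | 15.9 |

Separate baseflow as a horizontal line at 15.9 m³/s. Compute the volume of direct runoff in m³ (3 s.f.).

V ≈ 2.60 × 10^6 m³

Direct-runoff ordinates (Q − Q_b): 0.0, 12.0, 44.4, 116.0, 185.0, 127.2, 87.4, 60.1, 41.3, 28.4, 19.5, 0.0 m³/s.
ΣQ_DR = 721.3 m³/s.
With Δt = 1 h = 3600 s, V = ΣQ_DR · Δt = 721.3 × 3600 = 2.60 × 10^6 m³.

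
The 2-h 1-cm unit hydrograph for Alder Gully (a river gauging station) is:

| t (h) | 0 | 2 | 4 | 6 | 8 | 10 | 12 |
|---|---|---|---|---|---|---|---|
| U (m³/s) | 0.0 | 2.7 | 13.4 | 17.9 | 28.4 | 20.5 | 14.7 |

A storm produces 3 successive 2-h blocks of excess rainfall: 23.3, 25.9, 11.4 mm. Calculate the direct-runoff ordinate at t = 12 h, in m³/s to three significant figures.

Q ≈ 120 m³/s

By discrete convolution, Q_j = Σ (P_i / 10 mm) · U_{j−i}.
At t = 12 h (j=6): Q = (23.3/10)·14.7 + (25.9/10)·20.5 + (11.4/10)·28.4 = 120 m³/s.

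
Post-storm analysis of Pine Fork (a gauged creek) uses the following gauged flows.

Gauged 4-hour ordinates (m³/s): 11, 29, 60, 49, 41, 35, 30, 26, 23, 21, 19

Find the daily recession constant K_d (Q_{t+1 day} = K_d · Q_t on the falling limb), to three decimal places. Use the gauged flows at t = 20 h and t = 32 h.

Between t = 20 h and t = 32 h the flow falls from 35 to 23 m³/s over 3×4 h = 12 h.
Per-interval ratio K = (23/35)^(1/3) = 0.8694; K_d = K^(24/4) = 0.432.

K_d ≈ 0.432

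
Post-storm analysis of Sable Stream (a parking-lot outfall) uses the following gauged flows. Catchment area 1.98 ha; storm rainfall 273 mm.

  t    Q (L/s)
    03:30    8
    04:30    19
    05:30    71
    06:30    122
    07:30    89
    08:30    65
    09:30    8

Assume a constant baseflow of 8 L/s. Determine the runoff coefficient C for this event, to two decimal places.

C ≈ 0.22

ΣQ_DR = 326.0 L/s; V = ΣQ_DR·Δt = 1.174 × 10^6 L.
Runoff depth d = V / A = 59.27 mm.
C = d / P = 59.27 / 273 = 0.22.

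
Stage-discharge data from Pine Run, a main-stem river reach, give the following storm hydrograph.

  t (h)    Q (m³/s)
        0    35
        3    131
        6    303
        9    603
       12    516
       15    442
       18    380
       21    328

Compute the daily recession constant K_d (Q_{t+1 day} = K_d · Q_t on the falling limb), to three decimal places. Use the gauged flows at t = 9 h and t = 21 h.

Between t = 9 h and t = 21 h the flow falls from 603 to 328 m³/s over 4×3 h = 12 h.
Per-interval ratio K = (328/603)^(1/4) = 0.8588; K_d = K^(24/3) = 0.296.

K_d ≈ 0.296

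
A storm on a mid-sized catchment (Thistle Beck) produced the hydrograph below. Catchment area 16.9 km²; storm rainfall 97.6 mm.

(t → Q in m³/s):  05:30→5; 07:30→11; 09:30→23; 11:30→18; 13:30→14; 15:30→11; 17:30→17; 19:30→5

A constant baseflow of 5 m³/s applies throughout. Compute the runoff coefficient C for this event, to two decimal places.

ΣQ_DR = 64.00 m³/s; V = ΣQ_DR·Δt = 4.608 × 10^5 m³.
Runoff depth d = V / A = 27.27 mm.
C = d / P = 27.27 / 97.6 = 0.28.

C ≈ 0.28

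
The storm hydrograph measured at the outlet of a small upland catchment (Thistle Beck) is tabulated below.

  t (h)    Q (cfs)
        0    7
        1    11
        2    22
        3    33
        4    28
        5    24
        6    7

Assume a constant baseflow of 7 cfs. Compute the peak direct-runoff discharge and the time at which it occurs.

Q_p = 26.0 cfs at t = 3 h

Subtracting baseflow gives direct-runoff ordinates: 0.0, 4.0, 15.0, 26.0, 21.0, 17.0, 0.0 cfs.
The maximum is 26.0 cfs, occurring at the reading for t = 3 h.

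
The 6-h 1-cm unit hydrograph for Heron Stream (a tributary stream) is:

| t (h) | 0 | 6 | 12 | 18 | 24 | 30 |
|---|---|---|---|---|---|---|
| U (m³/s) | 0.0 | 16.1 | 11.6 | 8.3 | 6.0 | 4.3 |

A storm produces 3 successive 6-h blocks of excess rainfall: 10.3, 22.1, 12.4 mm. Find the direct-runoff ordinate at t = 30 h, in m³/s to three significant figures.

Q ≈ 28.0 m³/s

By discrete convolution, Q_j = Σ (P_i / 10 mm) · U_{j−i}.
At t = 30 h (j=5): Q = (10.3/10)·4.3 + (22.1/10)·6.0 + (12.4/10)·8.3 = 28.0 m³/s.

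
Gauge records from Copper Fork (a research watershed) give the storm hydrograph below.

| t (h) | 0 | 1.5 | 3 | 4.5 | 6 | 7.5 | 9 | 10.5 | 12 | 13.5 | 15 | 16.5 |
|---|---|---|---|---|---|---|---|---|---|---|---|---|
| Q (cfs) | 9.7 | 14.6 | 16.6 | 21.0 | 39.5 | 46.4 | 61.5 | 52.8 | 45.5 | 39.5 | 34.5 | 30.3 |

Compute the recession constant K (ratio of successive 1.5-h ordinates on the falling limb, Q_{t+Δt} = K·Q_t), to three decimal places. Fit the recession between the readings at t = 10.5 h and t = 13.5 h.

Using the recession-limb readings at t = 10.5 h and t = 13.5 h: Q falls from 52.8 to 39.5 cfs over 2 intervals.
K = (Q₂/Q₁)^(1/2) = (39.5/52.8)^(1/2) = 0.865.

K ≈ 0.865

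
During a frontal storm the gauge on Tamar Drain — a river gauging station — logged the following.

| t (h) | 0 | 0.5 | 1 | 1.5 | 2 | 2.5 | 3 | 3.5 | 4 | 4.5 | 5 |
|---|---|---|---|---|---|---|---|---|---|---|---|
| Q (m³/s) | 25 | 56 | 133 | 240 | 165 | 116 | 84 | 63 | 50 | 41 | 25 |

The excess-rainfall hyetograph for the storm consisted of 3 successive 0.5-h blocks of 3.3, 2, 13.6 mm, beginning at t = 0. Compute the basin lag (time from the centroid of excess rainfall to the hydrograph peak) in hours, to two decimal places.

Centroid of excess rainfall: t_c = Σ P_i·t̄_i / ΣP_i = 1.0225 h (block centres at 0.25, 0.75, 1.25 h).
Hydrograph peak occurs at t = 1.5 h, so basin lag t_L = 1.5 − 1.0225 = 0.48 h.

t_L ≈ 0.48 h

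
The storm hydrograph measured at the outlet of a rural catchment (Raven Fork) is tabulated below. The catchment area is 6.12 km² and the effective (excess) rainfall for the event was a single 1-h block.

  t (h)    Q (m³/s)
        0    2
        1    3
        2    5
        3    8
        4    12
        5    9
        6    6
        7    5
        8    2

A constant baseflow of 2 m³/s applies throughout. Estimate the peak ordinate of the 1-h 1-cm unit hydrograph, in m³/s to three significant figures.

Direct runoff: 0.0, 1.0, 3.0, 6.0, 10.0, 7.0, 4.0, 3.0, 0.0 m³/s; ΣQ_DR = 34.00 m³/s, peak = 10.0 m³/s.
Runoff depth d = ΣQ_DR·Δt / A = 34.00 × 3600 / (6.12 km²) = 20.00 mm.
The 1-cm UH is the DRH scaled by (10 mm)/d, so U_p = 10.0 × 10/20.00 = 5.00 m³/s.

U_p ≈ 5.00 m³/s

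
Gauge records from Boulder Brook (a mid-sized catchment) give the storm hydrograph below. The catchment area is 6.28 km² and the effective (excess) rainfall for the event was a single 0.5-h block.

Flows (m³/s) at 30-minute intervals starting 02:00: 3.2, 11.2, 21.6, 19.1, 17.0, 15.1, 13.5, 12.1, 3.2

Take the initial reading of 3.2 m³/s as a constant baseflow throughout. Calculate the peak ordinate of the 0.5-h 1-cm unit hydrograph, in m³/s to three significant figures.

U_p ≈ 7.36 m³/s

Direct runoff: 0.0, 8.0, 18.4, 15.9, 13.8, 11.9, 10.3, 8.9, 0.0 m³/s; ΣQ_DR = 87.20 m³/s, peak = 18.4 m³/s.
Runoff depth d = ΣQ_DR·Δt / A = 87.20 × 1800 / (6.28 km²) = 24.99 mm.
The 1-cm UH is the DRH scaled by (10 mm)/d, so U_p = 18.4 × 10/24.99 = 7.36 m³/s.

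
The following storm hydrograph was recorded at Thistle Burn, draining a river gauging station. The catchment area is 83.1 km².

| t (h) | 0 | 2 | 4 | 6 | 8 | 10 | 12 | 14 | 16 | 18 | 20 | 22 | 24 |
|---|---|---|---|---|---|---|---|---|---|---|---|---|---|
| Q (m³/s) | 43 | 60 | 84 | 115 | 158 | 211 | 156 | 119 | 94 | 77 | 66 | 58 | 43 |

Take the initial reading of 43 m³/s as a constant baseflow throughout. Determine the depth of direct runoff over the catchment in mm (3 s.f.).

d ≈ 62.8 mm

Direct runoff: 0.0, 17.0, 41.0, 72.0, 115.0, 168.0, 113.0, 76.0, 51.0, 34.0, 23.0, 15.0, 0.0 m³/s; ΣQ_DR = 725.0 m³/s.
V = ΣQ_DR · Δt = 725.0 × 7200 s = 5.220 × 10^6 m³.
Over A = 83.1 km², depth = V / A = 62.8 mm.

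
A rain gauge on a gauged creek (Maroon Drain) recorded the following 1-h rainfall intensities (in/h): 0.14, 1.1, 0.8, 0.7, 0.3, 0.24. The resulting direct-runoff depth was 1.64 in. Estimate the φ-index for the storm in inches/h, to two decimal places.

φ ≈ 0.32 in/h

Only the 3 blocks with intensity above φ contribute runoff: 1.1, 0.8, 0.7 in/h.
Σ(I−φ)·Δt = d  ⇒  (1.1+0.8+0.7 − 3φ)·1 = 1.64
φ = (2.600 − 1.64/1) / 3 = 0.32 in/h.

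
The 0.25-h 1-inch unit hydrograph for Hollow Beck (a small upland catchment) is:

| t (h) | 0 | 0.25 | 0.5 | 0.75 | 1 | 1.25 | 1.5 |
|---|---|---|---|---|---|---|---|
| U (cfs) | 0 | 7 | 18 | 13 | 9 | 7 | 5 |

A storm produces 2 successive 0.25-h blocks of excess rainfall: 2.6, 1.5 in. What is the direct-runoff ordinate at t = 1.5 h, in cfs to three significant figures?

Q ≈ 23.5 cfs

By discrete convolution, Q_j = Σ (P_i / 1 in) · U_{j−i}.
At t = 1.5 h (j=6): Q = (2.6/1)·5 + (1.5/1)·7 = 23.5 cfs.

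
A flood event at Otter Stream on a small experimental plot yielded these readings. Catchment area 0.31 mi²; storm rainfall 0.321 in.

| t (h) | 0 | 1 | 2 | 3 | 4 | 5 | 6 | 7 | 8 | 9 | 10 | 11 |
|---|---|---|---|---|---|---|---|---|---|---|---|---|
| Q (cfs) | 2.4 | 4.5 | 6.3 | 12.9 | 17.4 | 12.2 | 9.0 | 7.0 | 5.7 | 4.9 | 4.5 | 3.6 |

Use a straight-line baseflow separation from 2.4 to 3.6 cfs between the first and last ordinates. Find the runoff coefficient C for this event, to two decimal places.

C ≈ 0.85

ΣQ_DR = 54.40 cfs; V = ΣQ_DR·Δt = 1.958 × 10^5 ft³.
Runoff depth d = V / A = 0.2719 in.
C = d / P = 0.2719 / 0.321 = 0.85.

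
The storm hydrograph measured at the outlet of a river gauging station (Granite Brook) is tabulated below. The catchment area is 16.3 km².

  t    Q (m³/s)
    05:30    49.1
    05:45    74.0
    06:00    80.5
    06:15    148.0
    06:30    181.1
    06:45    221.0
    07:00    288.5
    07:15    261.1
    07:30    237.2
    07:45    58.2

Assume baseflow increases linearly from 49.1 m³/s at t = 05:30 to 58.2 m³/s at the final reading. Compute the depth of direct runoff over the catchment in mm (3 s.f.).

d ≈ 58.6 mm

Direct runoff: 0.00, 23.89, 29.38, 95.87, 127.96, 166.84, 233.33, 204.92, 180.01, 0.00 m³/s; ΣQ_DR = 1062 m³/s.
V = ΣQ_DR · Δt = 1062 × 900 s = 9.560 × 10^5 m³.
Over A = 16.3 km², depth = V / A = 58.6 mm.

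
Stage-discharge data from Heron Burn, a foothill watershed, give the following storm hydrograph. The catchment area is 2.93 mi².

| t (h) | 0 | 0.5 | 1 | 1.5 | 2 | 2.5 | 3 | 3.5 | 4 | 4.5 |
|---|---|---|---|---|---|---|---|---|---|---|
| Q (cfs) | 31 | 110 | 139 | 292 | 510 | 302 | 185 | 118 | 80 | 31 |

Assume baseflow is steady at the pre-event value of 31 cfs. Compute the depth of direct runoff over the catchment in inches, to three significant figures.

d ≈ 0.393 in

Direct runoff: 0.0, 79.0, 108.0, 261.0, 479.0, 271.0, 154.0, 87.0, 49.0, 0.0 cfs; ΣQ_DR = 1488 cfs.
V = ΣQ_DR · Δt = 1488 × 1800 s = 2.678 × 10^6 ft³.
Over A = 2.93 mi², depth = V / A = 0.393 in.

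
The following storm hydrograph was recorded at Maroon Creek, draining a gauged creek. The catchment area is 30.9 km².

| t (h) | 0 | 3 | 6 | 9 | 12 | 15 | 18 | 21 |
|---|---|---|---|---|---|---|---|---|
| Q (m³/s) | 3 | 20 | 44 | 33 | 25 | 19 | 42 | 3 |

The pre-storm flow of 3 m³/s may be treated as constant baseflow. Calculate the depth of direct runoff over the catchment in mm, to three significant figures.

Direct runoff: 0.0, 17.0, 41.0, 30.0, 22.0, 16.0, 39.0, 0.0 m³/s; ΣQ_DR = 165.0 m³/s.
V = ΣQ_DR · Δt = 165.0 × 10800 s = 1.782 × 10^6 m³.
Over A = 30.9 km², depth = V / A = 57.7 mm.

d ≈ 57.7 mm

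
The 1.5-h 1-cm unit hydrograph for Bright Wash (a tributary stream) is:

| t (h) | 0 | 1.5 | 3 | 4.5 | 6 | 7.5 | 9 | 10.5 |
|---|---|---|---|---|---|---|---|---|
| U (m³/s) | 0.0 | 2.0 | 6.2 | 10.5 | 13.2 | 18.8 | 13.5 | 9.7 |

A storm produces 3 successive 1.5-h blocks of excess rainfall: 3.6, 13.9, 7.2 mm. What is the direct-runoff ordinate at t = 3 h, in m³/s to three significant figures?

Q ≈ 5.01 m³/s

By discrete convolution, Q_j = Σ (P_i / 10 mm) · U_{j−i}.
At t = 3 h (j=2): Q = (3.6/10)·6.2 + (13.9/10)·2.0 + (7.2/10)·0.0 = 5.01 m³/s.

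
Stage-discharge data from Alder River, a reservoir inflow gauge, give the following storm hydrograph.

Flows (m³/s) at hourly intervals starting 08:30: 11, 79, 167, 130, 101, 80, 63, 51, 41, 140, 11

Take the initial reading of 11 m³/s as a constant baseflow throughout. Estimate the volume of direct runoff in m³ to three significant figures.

V ≈ 2.71 × 10^6 m³

Direct-runoff ordinates (Q − Q_b): 0.0, 68.0, 156.0, 119.0, 90.0, 69.0, 52.0, 40.0, 30.0, 129.0, 0.0 m³/s.
ΣQ_DR = 753.0 m³/s.
With Δt = 1 h = 3600 s, V = ΣQ_DR · Δt = 753.0 × 3600 = 2.71 × 10^6 m³.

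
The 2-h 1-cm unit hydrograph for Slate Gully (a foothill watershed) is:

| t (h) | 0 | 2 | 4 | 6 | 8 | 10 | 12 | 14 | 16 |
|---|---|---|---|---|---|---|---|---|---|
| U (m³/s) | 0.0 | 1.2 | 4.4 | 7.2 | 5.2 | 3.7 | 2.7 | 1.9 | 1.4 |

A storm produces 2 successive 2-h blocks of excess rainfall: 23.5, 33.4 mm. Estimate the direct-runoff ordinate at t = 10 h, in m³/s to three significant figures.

Q ≈ 26.1 m³/s

By discrete convolution, Q_j = Σ (P_i / 10 mm) · U_{j−i}.
At t = 10 h (j=5): Q = (23.5/10)·3.7 + (33.4/10)·5.2 = 26.1 m³/s.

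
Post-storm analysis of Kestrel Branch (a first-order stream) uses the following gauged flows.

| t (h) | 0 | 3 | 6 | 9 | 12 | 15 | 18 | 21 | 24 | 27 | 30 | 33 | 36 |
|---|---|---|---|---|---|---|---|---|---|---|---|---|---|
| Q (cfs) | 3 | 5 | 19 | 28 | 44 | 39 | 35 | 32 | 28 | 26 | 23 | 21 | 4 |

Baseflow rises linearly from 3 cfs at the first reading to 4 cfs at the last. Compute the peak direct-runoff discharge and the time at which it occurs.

Q_p = 40.67 cfs at t = 12 h

Subtracting baseflow gives direct-runoff ordinates: 0.00, 1.92, 15.83, 24.75, 40.67, 35.58, 31.50, 28.42, 24.33, 22.25, 19.17, 17.08, 0.00 cfs.
The maximum is 40.67 cfs, occurring at the reading for t = 12 h.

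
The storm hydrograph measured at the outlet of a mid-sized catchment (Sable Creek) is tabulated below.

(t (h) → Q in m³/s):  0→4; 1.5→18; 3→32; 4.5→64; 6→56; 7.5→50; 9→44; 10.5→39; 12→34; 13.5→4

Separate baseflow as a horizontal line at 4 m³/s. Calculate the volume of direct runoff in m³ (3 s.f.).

Direct-runoff ordinates (Q − Q_b): 0.0, 14.0, 28.0, 60.0, 52.0, 46.0, 40.0, 35.0, 30.0, 0.0 m³/s.
ΣQ_DR = 305.0 m³/s.
With Δt = 1.5 h = 5400 s, V = ΣQ_DR · Δt = 305.0 × 5400 = 1.65 × 10^6 m³.

V ≈ 1.65 × 10^6 m³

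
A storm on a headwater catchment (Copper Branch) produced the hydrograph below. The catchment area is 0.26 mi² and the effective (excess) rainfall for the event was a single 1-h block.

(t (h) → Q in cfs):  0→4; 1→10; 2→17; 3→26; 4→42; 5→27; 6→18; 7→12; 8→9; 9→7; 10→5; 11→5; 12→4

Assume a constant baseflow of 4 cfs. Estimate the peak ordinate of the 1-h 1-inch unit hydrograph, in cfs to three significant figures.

Direct runoff: 0.0, 6.0, 13.0, 22.0, 38.0, 23.0, 14.0, 8.0, 5.0, 3.0, 1.0, 1.0, 0.0 cfs; ΣQ_DR = 134.0 cfs, peak = 38.0 cfs.
Runoff depth d = ΣQ_DR·Δt / A = 134.0 × 3600 / (0.26 mi²) = 0.7986 in.
The 1-inch UH is the DRH scaled by (1 in)/d, so U_p = 38.0 × 1/0.7986 = 47.6 cfs.

U_p ≈ 47.6 cfs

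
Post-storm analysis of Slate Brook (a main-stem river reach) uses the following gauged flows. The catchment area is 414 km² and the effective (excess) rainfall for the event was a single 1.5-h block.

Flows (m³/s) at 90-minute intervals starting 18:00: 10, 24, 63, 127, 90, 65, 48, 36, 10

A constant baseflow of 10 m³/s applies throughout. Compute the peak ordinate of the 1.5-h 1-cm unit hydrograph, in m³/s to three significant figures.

Direct runoff: 0.0, 14.0, 53.0, 117.0, 80.0, 55.0, 38.0, 26.0, 0.0 m³/s; ΣQ_DR = 383.0 m³/s, peak = 117.0 m³/s.
Runoff depth d = ΣQ_DR·Δt / A = 383.0 × 5400 / (414 km²) = 4.996 mm.
The 1-cm UH is the DRH scaled by (10 mm)/d, so U_p = 117.0 × 10/4.996 = 234 m³/s.

U_p ≈ 234 m³/s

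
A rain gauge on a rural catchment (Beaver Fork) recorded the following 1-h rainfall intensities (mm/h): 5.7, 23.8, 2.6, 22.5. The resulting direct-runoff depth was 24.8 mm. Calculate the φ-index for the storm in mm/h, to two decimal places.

Only the 2 blocks with intensity above φ contribute runoff: 23.8, 22.5 mm/h.
Σ(I−φ)·Δt = d  ⇒  (23.8+22.5 − 2φ)·1 = 24.8
φ = (46.30 − 24.8/1) / 2 = 10.75 mm/h.

φ ≈ 10.75 mm/h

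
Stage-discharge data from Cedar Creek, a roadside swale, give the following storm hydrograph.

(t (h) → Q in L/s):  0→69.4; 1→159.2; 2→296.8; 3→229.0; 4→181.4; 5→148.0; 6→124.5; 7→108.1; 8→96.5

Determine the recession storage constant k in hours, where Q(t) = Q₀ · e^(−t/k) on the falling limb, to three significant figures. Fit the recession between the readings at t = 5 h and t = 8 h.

On the falling limb, Q drops from 148.0 to 96.5 L/s between t = 5 h and t = 8 h (Δt = 3 h).
k = −Δt / ln(Q₂/Q₁) = −3 / ln(96.5/148.0) = 7.01 h.

k ≈ 7.01 h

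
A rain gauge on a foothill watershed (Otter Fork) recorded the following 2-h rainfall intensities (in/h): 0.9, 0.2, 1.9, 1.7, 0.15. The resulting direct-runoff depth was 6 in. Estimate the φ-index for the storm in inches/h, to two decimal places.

φ ≈ 0.50 in/h

Only the 3 blocks with intensity above φ contribute runoff: 0.9, 1.9, 1.7 in/h.
Σ(I−φ)·Δt = d  ⇒  (0.9+1.9+1.7 − 3φ)·2 = 6
φ = (4.500 − 6/2) / 3 = 0.50 in/h.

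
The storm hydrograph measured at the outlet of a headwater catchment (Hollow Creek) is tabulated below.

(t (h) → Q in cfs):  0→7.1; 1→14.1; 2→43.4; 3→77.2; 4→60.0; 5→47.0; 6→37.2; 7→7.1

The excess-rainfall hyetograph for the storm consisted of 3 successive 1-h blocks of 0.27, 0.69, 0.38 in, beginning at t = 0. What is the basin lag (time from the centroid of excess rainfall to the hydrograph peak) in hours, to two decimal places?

t_L ≈ 1.42 h

Centroid of excess rainfall: t_c = Σ P_i·t̄_i / ΣP_i = 1.5821 h (block centres at 0.5, 1.5, 2.5 h).
Hydrograph peak occurs at t = 3 h, so basin lag t_L = 3 − 1.5821 = 1.42 h.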